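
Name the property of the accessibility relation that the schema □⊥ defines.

Emptiness of R

□⊥ is valid iff no world has any successor (otherwise □⊥ fails at any world with one).
Conversely, any frame satisfying ∀x ∀y ¬Rxy validates the schema.
Frame condition: ∀x ∀y ¬Rxy.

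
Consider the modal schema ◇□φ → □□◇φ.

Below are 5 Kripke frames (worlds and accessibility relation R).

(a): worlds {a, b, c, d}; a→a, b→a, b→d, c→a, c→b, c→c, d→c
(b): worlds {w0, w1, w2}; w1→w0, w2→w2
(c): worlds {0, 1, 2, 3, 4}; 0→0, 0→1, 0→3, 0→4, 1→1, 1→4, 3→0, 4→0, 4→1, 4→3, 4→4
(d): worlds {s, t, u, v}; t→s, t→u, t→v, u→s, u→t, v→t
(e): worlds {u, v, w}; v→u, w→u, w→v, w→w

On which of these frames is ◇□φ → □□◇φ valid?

The schema corresponds to a generalized confluence (Geach) condition: ∀x ∀y ∀z ((xRy ∧ xR²z) → ∃w (yRw ∧ zRw)).
(a): fails — bRd, bR²a but no w with dRw and aRw.
(b): condition met.
(c): fails — 0R1, 0R²3 but no w with 1Rw and 3Rw.
(d): fails — tRs, tR²s but no w with sRw and sRw.
(e): fails — wRu, wR²u but no t with uRt and uRt.

(b)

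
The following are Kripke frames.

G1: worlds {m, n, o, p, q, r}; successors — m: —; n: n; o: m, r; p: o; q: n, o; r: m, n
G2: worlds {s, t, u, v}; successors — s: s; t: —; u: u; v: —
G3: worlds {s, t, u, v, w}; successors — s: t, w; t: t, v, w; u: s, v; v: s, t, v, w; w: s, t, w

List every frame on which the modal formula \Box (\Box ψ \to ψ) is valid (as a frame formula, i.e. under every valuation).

The schema corresponds to shift-reflexivity: \forall x \forall y (Rxy \to Ryy).
G1: fails — Rom but not Rmm.
G2: satisfies the condition.
G3: fails — Rus but not Rss.
Valid on: G2.

G2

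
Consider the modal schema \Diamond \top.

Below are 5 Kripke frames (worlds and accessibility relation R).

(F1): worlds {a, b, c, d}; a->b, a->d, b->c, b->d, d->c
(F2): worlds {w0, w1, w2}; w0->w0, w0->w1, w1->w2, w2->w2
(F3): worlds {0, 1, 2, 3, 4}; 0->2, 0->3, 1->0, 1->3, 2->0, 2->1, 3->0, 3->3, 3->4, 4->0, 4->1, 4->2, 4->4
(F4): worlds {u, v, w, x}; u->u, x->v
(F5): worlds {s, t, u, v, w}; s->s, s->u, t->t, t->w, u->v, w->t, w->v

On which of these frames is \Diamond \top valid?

(F2), (F3)

This is the axiom for seriality; its first-order frame correspondent is \forall x \exists y Rxy.
(F1): fails — world c has no successor.
(F2): satisfies the condition.
(F3): satisfies the condition.
(F4): fails — world v has no successor.
(F5): fails — world v has no successor.
Valid on: (F2), (F3).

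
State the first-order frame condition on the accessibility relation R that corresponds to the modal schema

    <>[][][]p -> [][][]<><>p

forall x forall y forall z ((xRy & x R^3 z) -> exists w (y R^3 w & z R^2 w))

This is a Sahlqvist (Geach-type) schema ◇^1□^3p → □^3◇^2p.
Minimal-valuation argument: fix x; take any y with xR^1y and any z with xR^3z. Set V(p) to the set of worlds R-reachable from y in exactly 3 steps. Then □^3p holds at y, so the antecedent holds at x; validity forces ◇^2p at z, giving a w with zR^2w and yR^3w.
First-order correspondent: forall x forall y forall z ((xRy & x R^3 z) -> exists w (y R^3 w & z R^2 w)).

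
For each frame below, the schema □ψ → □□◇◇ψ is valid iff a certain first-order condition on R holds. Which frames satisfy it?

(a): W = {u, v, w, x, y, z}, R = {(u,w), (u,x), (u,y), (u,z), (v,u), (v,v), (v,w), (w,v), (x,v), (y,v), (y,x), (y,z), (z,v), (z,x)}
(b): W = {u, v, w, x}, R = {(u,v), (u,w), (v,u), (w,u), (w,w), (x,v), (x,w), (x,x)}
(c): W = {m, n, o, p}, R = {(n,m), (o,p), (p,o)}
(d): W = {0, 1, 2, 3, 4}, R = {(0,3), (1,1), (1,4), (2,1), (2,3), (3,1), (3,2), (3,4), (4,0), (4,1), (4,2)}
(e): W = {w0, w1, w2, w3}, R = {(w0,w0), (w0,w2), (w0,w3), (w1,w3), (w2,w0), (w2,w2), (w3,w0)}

This is the axiom for a generalized confluence (Geach) condition; its first-order frame correspondent is ∀x ∀z (xR²z → ∃w (xRw ∧ zR²w)).
(a): satisfies the condition.
(b): fails — vR²v but no t with vRt and vR²t.
(c): fails — oR²o but no w with oRw and oR²w.
(d): fails — 0R²1 but no w with 0Rw and 1R²w.
(e): satisfies the condition.

(a), (e)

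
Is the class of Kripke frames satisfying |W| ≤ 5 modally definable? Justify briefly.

If a class were modally definable it would be closed under disjoint unions (Goldblatt–Thomason).
Any modal formula valid on each of 6 disjoint one-world frames is valid on their disjoint union (validity is preserved under disjoint unions). Each one-world frame has |W|=1≤5, but the union has |W|=6.
So the class is not modally definable.

No — not modally definable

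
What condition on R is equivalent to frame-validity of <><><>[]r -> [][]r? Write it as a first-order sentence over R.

forall x forall y forall z ((x R^3 y & x R^2 z) -> exists w (yRw & z = w))

This is a Sahlqvist (Geach-type) schema ◇^3□^1r → □^2◇^0r.
Minimal-valuation argument: fix x; take any y with xR^3y and any z with xR^2z. Set V(r) to the set of worlds R-reachable from y in exactly 1 step. Then □^1r holds at y, so the antecedent holds at x; validity forces ◇^0r at z, giving a w with zR^0w and yR^1w.
First-order correspondent: forall x forall y forall z ((x R^3 y & x R^2 z) -> exists w (yRw & z = w)).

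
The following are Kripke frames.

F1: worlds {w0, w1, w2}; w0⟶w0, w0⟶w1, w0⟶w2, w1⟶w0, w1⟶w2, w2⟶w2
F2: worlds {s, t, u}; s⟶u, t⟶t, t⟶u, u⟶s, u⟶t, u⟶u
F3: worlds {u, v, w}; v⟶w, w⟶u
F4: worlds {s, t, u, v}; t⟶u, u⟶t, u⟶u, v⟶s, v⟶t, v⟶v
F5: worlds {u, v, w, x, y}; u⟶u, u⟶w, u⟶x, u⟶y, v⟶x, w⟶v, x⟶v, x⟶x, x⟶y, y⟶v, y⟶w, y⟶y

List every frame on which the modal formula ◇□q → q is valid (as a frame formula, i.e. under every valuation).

F2

This is the axiom for symmetry; its first-order frame correspondent is ∀x ∀y (Rxy → Ryx).
F1: fails — Rw1w2 but not Rw2w1.
F2: holds.
F3: fails — Rwu but not Ruw.
F4: fails — Rvt but not Rtv.
F5: fails — Ruw but not Rwu.
Valid on: F2.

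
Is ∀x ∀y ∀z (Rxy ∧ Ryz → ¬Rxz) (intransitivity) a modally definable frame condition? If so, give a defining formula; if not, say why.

No

Modal frame validity is preserved under surjective bounded morphisms.
The 3-cycle (worlds w0,w1,w2 with w0→w1→w2→w0) is intransitive. Mapping every world to a single reflexive point • is a surjective bounded morphism; the reflexive point is not intransitive (R••∧R•• but R••).
Hence intransitivity is not modally definable.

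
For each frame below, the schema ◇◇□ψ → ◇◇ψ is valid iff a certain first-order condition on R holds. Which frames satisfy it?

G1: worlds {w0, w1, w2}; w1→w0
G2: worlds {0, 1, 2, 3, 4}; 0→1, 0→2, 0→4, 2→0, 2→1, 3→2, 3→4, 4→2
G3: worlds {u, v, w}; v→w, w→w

G1, G3

Frame correspondent (Sahlqvist): ∀x ∀y (xR²y → ∃w (yRw ∧ xR²w)) — i.e. a generalized confluence (Geach) condition.
G1: condition met.
G2: fails — 0R²1 but no w with 1Rw and 0R²w.
G3: condition met.
Valid on: G1, G3.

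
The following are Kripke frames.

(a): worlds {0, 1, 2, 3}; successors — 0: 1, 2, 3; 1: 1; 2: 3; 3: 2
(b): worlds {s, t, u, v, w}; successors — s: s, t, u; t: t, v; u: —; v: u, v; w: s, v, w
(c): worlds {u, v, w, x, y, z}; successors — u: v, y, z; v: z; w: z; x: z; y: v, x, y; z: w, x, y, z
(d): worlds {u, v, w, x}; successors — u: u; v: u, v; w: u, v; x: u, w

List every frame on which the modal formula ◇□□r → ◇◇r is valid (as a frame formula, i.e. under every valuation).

(c), (d)

This is the axiom for a generalized confluence (Geach) condition; its first-order frame correspondent is ∀x ∀y (xRy → ∃w (yR²w ∧ xR²w)).
(a): fails — 2R3 but no w with 3R²w and 2R²w.
(b): fails — sRu but no w* with uR²w* and sR²w*.
(c): satisfies the condition.
(d): satisfies the condition.
Valid on: (c), (d).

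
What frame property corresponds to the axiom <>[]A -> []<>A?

Suppose ◇□A→□◇A is valid. Take Rxy, Rxz and set V(A)={w : Ryw}. Then □A at y so ◇□A at x, so □◇A at x, so ◇A at z, giving w with Rzw and Ryw.
Conversely, any frame satisfying forall x forall y forall z (Rxy & Rxz -> exists w (Ryw & Rzw)) validates the schema.
So the correspondent is convergence.

convergence: forall x forall y forall z (Rxy & Rxz -> exists w (Ryw & Rzw))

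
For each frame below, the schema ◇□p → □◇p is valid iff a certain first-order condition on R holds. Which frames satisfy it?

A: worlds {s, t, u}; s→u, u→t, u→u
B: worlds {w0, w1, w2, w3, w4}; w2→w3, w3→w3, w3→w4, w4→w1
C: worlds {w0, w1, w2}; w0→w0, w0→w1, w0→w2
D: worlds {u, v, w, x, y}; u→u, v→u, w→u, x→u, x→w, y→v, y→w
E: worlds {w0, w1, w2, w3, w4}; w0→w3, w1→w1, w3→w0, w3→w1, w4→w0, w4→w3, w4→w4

This is the axiom for convergence; its first-order frame correspondent is ∀x ∀y ∀z (Rxy ∧ Rxz → ∃w (Ryw ∧ Rzw)).
A: fails — Rut and Rut but t and t have no common successor.
B: fails — Rw3w4 and Rw3w3 but w4 and w3 have no common successor.
C: fails — Rw0w1 and Rw0w1 but w1 and w1 have no common successor.
D: holds.
E: fails — Rw3w1 and Rw3w0 but w1 and w0 have no common successor.
Valid on: D.

D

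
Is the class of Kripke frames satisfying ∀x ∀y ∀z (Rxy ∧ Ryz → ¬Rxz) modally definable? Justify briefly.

If a class were modally definable it would be closed under surjective bounded morphisms (Goldblatt–Thomason).
The 3-cycle (worlds s,t,u with s→t→u→s) is intransitive. Mapping every world to a single reflexive point • is a surjective bounded morphism; the reflexive point is not intransitive (R••∧R•• but R••).
Hence intransitivity is not modally definable.

Not definable by any modal formula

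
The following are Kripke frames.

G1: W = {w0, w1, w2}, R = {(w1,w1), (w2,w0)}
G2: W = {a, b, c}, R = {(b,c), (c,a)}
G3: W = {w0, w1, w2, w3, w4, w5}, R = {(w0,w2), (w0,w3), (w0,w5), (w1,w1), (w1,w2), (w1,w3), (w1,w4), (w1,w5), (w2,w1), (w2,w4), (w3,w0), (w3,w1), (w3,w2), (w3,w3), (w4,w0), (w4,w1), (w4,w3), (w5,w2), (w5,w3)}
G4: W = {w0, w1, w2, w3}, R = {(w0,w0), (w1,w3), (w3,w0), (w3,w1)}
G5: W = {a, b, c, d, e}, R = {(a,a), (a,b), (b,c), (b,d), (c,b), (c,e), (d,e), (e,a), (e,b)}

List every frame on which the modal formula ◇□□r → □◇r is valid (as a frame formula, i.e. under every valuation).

This is the axiom for a generalized confluence (Geach) condition; its first-order frame correspondent is ∀x ∀y ∀z ((xRy ∧ xRz) → ∃w (yR²w ∧ zRw)).
G1: fails — w2Rw0, w2Rw0 but no w with w0R²w and w0Rw.
G2: fails — bRc, bRc but no w with cR²w and cRw.
G3: ✓.
G4: fails — w3Rw0, w3Rw1 but no w with w0R²w and w1Rw.
G5: fails — aRb, aRb but no w with bR²w and bRw.

G3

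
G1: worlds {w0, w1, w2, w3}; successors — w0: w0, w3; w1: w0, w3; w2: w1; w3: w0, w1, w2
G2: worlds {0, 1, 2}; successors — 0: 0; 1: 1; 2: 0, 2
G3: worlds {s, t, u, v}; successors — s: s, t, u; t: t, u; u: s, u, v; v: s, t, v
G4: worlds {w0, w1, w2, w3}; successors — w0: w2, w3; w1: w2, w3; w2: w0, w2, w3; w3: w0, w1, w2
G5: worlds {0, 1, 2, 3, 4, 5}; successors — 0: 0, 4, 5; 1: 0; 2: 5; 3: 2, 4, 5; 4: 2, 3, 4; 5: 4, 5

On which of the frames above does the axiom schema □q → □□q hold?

This is the axiom for transitivity; its first-order frame correspondent is ∀x ∀y ∀z (Rxy ∧ Ryz → Rxz).
G1: fails — Rw3w1 and Rw1w3 but not Rw3w3.
G2: satisfies the condition.
G3: fails — Ruv and Rvt but not Rut.
G4: fails — Rw1w2 and Rw2w0 but not Rw1w0.
G5: fails — R10 and R04 but not R14.
Valid on: G2.

G2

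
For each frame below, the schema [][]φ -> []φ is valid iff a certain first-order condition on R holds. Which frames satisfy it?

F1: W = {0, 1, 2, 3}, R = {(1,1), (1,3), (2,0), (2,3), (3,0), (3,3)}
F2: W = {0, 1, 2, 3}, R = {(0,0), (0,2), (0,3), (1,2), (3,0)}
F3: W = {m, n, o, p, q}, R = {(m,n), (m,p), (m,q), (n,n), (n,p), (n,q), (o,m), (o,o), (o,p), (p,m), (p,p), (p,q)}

This is the axiom for density; its first-order frame correspondent is forall x forall y (Rxy -> exists z (Rxz & Rzy)).
F1: satisfies the condition.
F2: fails — R12 but no z with R1z and Rz2.
F3: satisfies the condition.

F1, F3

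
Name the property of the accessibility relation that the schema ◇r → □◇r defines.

The Euclidean property

Suppose ◇r→□◇r is valid. Take Rxy, Rxz and set V(r)={y}. Then ◇r at x, so □◇r at x, so ◇r at z, so some w with Rzw has r; w=y, i.e. Rzy. By symmetry of the argument, Ryz.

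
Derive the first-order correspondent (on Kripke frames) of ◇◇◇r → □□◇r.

This is a Sahlqvist (Geach-type) schema ◇^3□^0r → □^2◇^1r.
Minimal-valuation argument: fix x; take any y with xR^3y and any z with xR^2z. Set V(r) to the set of worlds R-reachable from y in exactly 0 steps. Then □^0r holds at y, so the antecedent holds at x; validity forces ◇^1r at z, giving a w with zR^1w and yR^0w.
First-order correspondent: ∀x ∀y ∀z ((xR³y ∧ xR²z) → ∃w (y = w ∧ zRw)).

∀x ∀y ∀z ((xR³y ∧ xR²z) → ∃w (y = w ∧ zRw))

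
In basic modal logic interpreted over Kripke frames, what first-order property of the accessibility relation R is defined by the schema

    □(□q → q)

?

Shift-reflexivity

Suppose □(□q→q) is valid. Take Rxy and set V(q)={w : Ryw}. Then at y, □q holds; since □(□q→q) at x, □q→q at y, so q at y, i.e. Ryy.
Conversely, on a frame with shift-reflexivity the schema holds at every world under every valuation.
Frame condition: ∀x ∀y (Rxy → Ryy).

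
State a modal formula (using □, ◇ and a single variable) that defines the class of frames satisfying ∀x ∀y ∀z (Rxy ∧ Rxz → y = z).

◇s → □s

A defining formula is ◇s → □s (the CD axiom).
Suppose ◇s→□s is valid. Take Rxy, Rxz and set V(s)={y}. Then ◇s at x, so □s at x, so s at z, i.e. z=y.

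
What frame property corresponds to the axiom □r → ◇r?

Seriality

This schema is the D axiom.
Its frame correspondent is seriality — ∀x ∃y Rxy.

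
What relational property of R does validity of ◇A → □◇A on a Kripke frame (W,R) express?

Suppose ◇A→□◇A is valid. Take Rxy, Rxz and set V(A)={y}. Then ◇A at x, so □◇A at x, so ◇A at z, so some w with Rzw has A; w=y, i.e. Rzy. By symmetry of the argument, Ryz.
Conversely, on a frame with the Euclidean property the schema holds at every world under every valuation.
So the correspondent is the Euclidean property.

the Euclidean property: ∀x ∀y ∀z (Rxy ∧ Rxz → Ryz)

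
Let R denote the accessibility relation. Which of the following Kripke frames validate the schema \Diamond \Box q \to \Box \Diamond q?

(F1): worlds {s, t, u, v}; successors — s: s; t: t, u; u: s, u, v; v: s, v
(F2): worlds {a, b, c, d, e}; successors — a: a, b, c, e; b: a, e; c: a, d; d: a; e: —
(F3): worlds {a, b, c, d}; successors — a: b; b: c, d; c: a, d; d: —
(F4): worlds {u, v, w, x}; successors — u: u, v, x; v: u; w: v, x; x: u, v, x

(F1), (F4)

The schema corresponds to convergence: \forall x \forall y \forall z (Rxy \wedge Rxz \to \exists w (Ryw \wedge Rzw)).
(F1): holds.
(F2): fails — Rab and Rae but b and e have no common successor.
(F3): fails — Rbc and Rbd but c and d have no common successor.
(F4): holds.
Valid on: (F1), (F4).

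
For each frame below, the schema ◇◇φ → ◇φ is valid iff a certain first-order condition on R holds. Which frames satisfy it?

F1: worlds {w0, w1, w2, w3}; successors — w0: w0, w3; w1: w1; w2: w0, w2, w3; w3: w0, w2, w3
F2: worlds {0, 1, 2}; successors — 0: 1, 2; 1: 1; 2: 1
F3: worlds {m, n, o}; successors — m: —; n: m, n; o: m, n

F2, F3

This is the axiom for transitivity; its first-order frame correspondent is ∀x ∀y ∀z (Rxy ∧ Ryz → Rxz).
F1: fails — Rw0w3 and Rw3w2 but not Rw0w2.
F2: satisfies the condition.
F3: satisfies the condition.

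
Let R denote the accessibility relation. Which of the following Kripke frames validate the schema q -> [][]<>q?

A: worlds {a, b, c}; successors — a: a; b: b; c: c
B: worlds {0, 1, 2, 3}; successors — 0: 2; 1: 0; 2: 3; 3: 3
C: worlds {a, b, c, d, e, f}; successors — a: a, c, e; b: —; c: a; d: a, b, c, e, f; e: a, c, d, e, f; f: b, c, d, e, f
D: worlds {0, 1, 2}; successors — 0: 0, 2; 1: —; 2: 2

This is the axiom for a generalized confluence (Geach) condition; its first-order frame correspondent is forall x forall z (x R^2 z -> exists w (x = w & zRw)).
A: condition met.
B: fails — 0R²3 but no w with 0=w and 3Rw.
C: fails — aR²f but no w with a=w and fRw.
D: fails — 0R²2 but no w with 0=w and 2Rw.
Valid on: A.

A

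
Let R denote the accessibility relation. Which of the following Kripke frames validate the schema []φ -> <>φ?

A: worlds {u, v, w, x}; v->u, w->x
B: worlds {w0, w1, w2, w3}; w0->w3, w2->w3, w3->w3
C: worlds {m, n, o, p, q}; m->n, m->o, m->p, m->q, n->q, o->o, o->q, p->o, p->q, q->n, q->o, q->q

C

This is the axiom for seriality; its first-order frame correspondent is forall x exists y Rxy.
A: fails — world u has no successor.
B: fails — world w1 has no successor.
C: holds.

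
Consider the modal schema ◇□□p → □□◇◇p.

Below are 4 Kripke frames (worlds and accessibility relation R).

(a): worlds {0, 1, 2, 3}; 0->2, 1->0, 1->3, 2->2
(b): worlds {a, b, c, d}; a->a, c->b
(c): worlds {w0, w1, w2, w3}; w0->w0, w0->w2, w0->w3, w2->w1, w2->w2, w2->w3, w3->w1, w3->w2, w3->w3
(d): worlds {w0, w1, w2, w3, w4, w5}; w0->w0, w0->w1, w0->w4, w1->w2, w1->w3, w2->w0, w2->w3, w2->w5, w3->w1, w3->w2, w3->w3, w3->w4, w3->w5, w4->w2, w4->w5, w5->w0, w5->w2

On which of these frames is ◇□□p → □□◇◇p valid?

Frame correspondent (Sahlqvist): ∀x ∀y ∀z ((xRy ∧ xR²z) → ∃w (yR²w ∧ zR²w)) — i.e. a generalized confluence (Geach) condition.
(a): fails — 1R3, 1R²2 but no w with 3R²w and 2R²w.
(b): condition met.
(c): fails — w0Rw0, w0R²w1 but no w with w0R²w and w1R²w.
(d): condition met.
Valid on: (b), (d).

(b), (d)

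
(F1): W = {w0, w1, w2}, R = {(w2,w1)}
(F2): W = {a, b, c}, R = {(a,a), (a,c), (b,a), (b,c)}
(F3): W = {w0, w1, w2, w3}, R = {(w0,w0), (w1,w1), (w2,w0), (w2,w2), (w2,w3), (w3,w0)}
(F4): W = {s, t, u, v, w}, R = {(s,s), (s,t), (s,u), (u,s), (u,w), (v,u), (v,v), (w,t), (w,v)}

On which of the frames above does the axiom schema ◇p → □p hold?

This is the axiom for partial functionality; its first-order frame correspondent is ∀x ∀y ∀z (Rxy ∧ Rxz → y = z).
(F1): satisfies the condition.
(F2): fails — a sees both a and c.
(F3): fails — w2 sees both w0 and w2.
(F4): fails — s sees both s and t.

(F1)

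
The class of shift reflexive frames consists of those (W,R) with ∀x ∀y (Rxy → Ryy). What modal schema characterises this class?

A defining formula is □(□q → q) (the T□ axiom).

□(□q → q)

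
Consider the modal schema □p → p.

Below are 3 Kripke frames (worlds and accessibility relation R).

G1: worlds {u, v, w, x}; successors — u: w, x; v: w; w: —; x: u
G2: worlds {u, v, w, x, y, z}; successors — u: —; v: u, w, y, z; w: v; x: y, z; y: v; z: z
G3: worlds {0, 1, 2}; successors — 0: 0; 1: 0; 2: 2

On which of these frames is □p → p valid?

none

The schema corresponds to reflexivity: ∀x Rxx.
G1: fails — world u does not see itself.
G2: fails — world u does not see itself.
G3: fails — world 1 does not see itself.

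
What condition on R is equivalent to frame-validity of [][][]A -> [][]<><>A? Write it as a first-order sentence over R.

This is a Sahlqvist (Geach-type) schema ◇^0□^3A → □^2◇^2A.
Minimal-valuation argument: fix x; take any y with xR^0y and any z with xR^2z. Set V(A) to the set of worlds R-reachable from y in exactly 3 steps. Then □^3A holds at y, so the antecedent holds at x; validity forces ◇^2A at z, giving a w with zR^2w and yR^3w.
First-order correspondent: forall x forall z (x R^2 z -> exists w (x R^3 w & z R^2 w)).

forall x forall z (x R^2 z -> exists w (x R^3 w & z R^2 w))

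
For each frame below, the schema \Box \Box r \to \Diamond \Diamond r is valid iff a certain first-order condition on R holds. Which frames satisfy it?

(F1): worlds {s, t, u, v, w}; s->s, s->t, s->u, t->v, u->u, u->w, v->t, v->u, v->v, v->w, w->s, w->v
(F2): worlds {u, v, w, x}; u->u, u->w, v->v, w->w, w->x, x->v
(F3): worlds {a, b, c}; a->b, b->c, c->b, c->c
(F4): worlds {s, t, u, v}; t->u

(F1), (F2), (F3)

Frame correspondent (Sahlqvist): \forall x \exists w (x R^2 w \wedge x R^2 w) — i.e. a generalized confluence (Geach) condition.
(F1): condition met.
(F2): condition met.
(F3): condition met.
(F4): fails — at s but no w with sR²w and sR²w.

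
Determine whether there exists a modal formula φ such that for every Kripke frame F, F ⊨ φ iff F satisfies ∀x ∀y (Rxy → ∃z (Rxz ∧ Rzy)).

Yes — defined by □□p → □p

The condition is density. A defining modal formula is □□p → □p.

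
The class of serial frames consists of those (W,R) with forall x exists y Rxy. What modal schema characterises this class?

□s → ◇s

The condition is seriality. The D schema □s → ◇s defines it.
Suppose □s→◇s is valid. At any x set V(s)=W. Then □s at x, so ◇s at x, so x has a successor.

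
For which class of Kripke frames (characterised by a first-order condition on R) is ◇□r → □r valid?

This is a form of the 5 axiom.
It corresponds to the Euclidean property: ∀x ∀y ∀z (Rxy ∧ Rxz → Ryz).

the Euclidean property: ∀x ∀y ∀z (Rxy ∧ Rxz → Ryz)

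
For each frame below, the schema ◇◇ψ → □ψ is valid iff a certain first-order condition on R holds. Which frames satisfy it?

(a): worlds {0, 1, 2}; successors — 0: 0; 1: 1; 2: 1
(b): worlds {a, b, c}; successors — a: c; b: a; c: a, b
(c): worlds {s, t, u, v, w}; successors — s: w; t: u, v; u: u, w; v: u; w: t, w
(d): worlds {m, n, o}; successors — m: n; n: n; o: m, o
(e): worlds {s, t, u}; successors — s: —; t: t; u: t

Frame correspondent (Sahlqvist): ∀x ∀y ∀z ((xR²y ∧ xRz) → ∃w (y = w ∧ z = w)) — i.e. a generalized confluence (Geach) condition.
(a): holds.
(b): fails — aR²a, aRc but a ≠ c.
(c): fails — sR²t, sRw but t ≠ w.
(d): fails — oR²m, oRo but m ≠ o.
(e): holds.
Valid on: (a), (e).

(a), (e)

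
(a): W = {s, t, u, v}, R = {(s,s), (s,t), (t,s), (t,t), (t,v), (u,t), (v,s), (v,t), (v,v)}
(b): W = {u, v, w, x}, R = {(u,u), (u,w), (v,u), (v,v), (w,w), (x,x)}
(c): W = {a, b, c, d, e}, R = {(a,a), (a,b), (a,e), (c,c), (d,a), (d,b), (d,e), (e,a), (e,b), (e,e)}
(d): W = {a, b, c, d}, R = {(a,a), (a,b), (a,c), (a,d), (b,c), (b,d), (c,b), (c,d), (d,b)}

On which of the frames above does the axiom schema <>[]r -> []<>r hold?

(a), (b)

This is the axiom for convergence; its first-order frame correspondent is forall x forall y forall z (Rxy & Rxz -> exists w (Ryw & Rzw)).
(a): ✓.
(b): ✓.
(c): fails — Rab and Rab but b and b have no common successor.
(d): fails — Rab and Rad but b and d have no common successor.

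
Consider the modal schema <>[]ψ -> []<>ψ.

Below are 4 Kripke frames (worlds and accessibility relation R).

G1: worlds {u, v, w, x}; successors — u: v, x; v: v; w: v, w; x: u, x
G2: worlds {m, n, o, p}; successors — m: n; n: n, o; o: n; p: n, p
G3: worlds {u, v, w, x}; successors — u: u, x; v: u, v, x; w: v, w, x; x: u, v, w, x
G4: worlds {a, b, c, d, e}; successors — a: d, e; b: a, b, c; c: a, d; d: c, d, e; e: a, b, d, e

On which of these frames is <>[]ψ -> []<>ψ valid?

This is the axiom for convergence; its first-order frame correspondent is forall x forall y forall z (Rxy & Rxz -> exists w (Ryw & Rzw)).
G1: fails — Ruv and Rux but v and x have no common successor.
G2: satisfies the condition.
G3: satisfies the condition.
G4: fails — Rbb and Rba but b and a have no common successor.
Valid on: G2, G3.

G2, G3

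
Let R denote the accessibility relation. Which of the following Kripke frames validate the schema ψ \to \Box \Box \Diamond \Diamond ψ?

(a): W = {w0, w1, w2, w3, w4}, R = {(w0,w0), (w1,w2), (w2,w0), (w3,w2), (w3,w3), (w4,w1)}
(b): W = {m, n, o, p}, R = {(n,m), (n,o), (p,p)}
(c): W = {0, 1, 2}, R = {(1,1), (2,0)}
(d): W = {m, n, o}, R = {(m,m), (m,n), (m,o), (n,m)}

(b), (c)

Frame correspondent (Sahlqvist): \forall x \forall z (x R^2 z \to \exists w (x = w \wedge z R^2 w)) — i.e. a generalized confluence (Geach) condition.
(a): fails — w1R²w0 but no w with w1=w and w0R²w.
(b): holds.
(c): holds.
(d): fails — mR²o but no w with m=w and oR²w.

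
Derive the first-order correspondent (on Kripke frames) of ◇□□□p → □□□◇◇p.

∀x ∀y ∀z ((xRy ∧ xR³z) → ∃w (yR³w ∧ zR²w))

This is a Sahlqvist (Geach-type) schema ◇^1□^3p → □^3◇^2p.
Minimal-valuation argument: fix x; take any y with xR^1y and any z with xR^3z. Set V(p) to the set of worlds R-reachable from y in exactly 3 steps. Then □^3p holds at y, so the antecedent holds at x; validity forces ◇^2p at z, giving a w with zR^2w and yR^3w.
First-order correspondent: ∀x ∀y ∀z ((xRy ∧ xR³z) → ∃w (yR³w ∧ zR²w)).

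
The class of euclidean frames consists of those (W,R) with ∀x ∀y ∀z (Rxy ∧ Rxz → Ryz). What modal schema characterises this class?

◇q → □◇q

A defining formula is ◇q → □◇q (the 5 axiom).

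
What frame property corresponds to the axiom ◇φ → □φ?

Suppose ◇φ→□φ is valid. Take Rxy, Rxz and set V(φ)={y}. Then ◇φ at x, so □φ at x, so φ at z, i.e. z=y.
Conversely, on a frame with partial functionality the schema holds at every world under every valuation.
So the correspondent is partial functionality.

Partial functionality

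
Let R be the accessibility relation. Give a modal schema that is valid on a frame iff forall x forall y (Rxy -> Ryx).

q → □◇q

This is symmetry; the standard corresponding axiom is B: q → □◇q.
Suppose q→□◇q is valid. Take Rxy and set V(q)={x}. Then q at x, so □◇q at x, so ◇q at y, so some z with Ryz has q; z=x, i.e. Ryx.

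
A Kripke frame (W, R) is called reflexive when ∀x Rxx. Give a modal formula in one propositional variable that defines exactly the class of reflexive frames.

A defining formula is □q → q (the T axiom).

□q → q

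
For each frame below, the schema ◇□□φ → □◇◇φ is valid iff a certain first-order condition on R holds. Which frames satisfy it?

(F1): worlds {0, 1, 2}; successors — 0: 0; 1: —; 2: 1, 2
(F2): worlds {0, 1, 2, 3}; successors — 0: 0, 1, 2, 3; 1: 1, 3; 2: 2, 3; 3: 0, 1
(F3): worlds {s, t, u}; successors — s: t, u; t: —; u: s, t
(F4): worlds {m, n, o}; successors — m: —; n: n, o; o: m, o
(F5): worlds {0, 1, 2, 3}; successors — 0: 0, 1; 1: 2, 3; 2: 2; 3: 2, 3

(F2), (F5)

Frame correspondent (Sahlqvist): ∀x ∀y ∀z ((xRy ∧ xRz) → ∃w (yR²w ∧ zR²w)) — i.e. a generalized confluence (Geach) condition.
(F1): fails — 2R1, 2R1 but no w with 1R²w and 1R²w.
(F2): condition met.
(F3): fails — sRt, sRt but no w with tR²w and tR²w.
(F4): fails — oRm, oRm but no w with mR²w and mR²w.
(F5): condition met.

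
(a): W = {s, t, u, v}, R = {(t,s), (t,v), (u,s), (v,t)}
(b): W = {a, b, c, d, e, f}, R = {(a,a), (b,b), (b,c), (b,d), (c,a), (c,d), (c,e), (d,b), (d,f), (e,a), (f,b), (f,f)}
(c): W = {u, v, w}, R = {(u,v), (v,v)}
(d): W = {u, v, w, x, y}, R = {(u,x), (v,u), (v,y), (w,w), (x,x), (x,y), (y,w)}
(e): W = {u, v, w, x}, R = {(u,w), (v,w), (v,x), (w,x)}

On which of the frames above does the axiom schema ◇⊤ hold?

Frame correspondent (Sahlqvist): ∀x ∃y Rxy — i.e. seriality.
(a): fails — world s has no successor.
(b): ✓.
(c): fails — world w has no successor.
(d): ✓.
(e): fails — world x has no successor.

(b), (d)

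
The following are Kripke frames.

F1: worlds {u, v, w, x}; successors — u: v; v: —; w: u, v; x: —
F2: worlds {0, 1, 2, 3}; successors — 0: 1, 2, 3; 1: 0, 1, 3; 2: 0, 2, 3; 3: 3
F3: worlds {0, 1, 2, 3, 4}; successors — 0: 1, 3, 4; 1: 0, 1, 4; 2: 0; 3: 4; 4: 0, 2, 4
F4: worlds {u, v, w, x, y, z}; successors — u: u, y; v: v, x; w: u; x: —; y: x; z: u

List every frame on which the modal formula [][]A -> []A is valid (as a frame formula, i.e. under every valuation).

The schema corresponds to density: forall x forall y (Rxy -> exists z (Rxz & Rzy)).
F1: fails — Ruv but no z with Ruz and Rzv.
F2: condition met.
F3: fails — R20 but no z with R2z and Rz0.
F4: fails — Ryx but no t with Ryt and Rtx.

F2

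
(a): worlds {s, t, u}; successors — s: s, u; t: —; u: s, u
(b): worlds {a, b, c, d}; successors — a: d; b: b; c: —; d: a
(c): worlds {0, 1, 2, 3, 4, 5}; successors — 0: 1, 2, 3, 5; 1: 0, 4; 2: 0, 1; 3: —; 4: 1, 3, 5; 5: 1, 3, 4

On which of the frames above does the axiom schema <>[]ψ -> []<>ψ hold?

The schema corresponds to convergence: forall x forall y forall z (Rxy & Rxz -> exists w (Ryw & Rzw)).
(a): ✓.
(b): ✓.
(c): fails — R02 and R03 but 2 and 3 have no common successor.

(a), (b)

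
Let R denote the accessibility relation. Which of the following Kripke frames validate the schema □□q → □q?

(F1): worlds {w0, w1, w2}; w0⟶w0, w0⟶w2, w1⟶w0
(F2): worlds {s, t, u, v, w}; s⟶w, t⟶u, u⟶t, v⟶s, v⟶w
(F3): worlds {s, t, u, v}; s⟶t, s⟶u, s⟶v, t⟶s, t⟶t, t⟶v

(F1)

The schema corresponds to density: ∀x ∀y (Rxy → ∃z (Rxz ∧ Rzy)).
(F1): satisfies the condition.
(F2): fails — Rut but no z with Ruz and Rzt.
(F3): fails — Rsu but no z with Rsz and Rzu.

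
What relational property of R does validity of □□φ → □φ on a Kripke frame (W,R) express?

Density

Suppose □□φ→□φ is valid. Take Rxy and set V(φ)={w : xR²w}. Then □□φ at x, so □φ at x, so φ at y, i.e. ∃z(Rxz∧Rzy).
Conversely, on a frame with density the schema holds at every world under every valuation.
Frame condition: ∀x ∀y (Rxy → ∃z (Rxz ∧ Rzy)).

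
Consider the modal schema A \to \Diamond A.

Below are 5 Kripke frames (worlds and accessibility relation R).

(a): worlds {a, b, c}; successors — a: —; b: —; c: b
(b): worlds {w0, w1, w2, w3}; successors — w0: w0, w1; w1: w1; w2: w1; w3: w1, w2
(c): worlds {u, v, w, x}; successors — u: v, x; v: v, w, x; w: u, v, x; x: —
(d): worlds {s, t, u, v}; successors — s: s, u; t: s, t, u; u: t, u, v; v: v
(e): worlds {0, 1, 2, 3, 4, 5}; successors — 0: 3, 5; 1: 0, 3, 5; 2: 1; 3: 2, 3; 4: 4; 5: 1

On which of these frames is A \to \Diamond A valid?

(d)

Frame correspondent (Sahlqvist): \forall x Rxx — i.e. reflexivity.
(a): fails — world a does not see itself.
(b): fails — world w2 does not see itself.
(c): fails — world u does not see itself.
(d): holds.
(e): fails — world 0 does not see itself.
Valid on: (d).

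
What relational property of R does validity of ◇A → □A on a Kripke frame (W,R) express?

partial functionality

Suppose ◇A→□A is valid. Take Rxy, Rxz and set V(A)={y}. Then ◇A at x, so □A at x, so A at z, i.e. z=y.
Conversely, any frame satisfying ∀x ∀y ∀z (Rxy ∧ Rxz → y = z) validates the schema.
So the correspondent is partial functionality.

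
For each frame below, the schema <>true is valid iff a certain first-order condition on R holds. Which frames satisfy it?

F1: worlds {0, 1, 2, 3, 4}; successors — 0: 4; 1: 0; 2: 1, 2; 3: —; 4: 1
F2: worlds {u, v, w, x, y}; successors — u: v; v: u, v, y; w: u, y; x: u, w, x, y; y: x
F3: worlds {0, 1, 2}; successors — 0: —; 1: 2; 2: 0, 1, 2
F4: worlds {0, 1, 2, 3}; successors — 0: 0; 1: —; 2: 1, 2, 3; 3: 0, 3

Frame correspondent (Sahlqvist): forall x exists y Rxy — i.e. seriality.
F1: fails — world 3 has no successor.
F2: condition met.
F3: fails — world 0 has no successor.
F4: fails — world 1 has no successor.

F2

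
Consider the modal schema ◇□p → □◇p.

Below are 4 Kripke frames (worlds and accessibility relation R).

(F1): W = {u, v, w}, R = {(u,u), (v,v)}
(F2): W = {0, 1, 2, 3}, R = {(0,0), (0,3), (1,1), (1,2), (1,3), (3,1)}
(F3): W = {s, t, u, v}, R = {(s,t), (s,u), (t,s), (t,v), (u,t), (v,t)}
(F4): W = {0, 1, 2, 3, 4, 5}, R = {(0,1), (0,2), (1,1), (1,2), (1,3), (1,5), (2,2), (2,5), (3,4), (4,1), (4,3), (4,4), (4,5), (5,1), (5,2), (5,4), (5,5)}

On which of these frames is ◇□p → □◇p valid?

Frame correspondent (Sahlqvist): ∀x ∀y ∀z (Rxy ∧ Rxz → ∃w (Ryw ∧ Rzw)) — i.e. convergence.
(F1): ✓.
(F2): fails — R00 and R03 but 0 and 3 have no common successor.
(F3): fails — Rsu and Rst but u and t have no common successor.
(F4): fails — R12 and R13 but 2 and 3 have no common successor.
Valid on: (F1).

(F1)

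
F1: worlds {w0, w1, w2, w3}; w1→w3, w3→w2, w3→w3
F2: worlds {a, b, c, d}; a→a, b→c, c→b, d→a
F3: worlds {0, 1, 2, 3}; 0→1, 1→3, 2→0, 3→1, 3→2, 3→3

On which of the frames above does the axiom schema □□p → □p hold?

The schema corresponds to density: ∀x ∀y (Rxy → ∃z (Rxz ∧ Rzy)).
F1: satisfies the condition.
F2: fails — Rbc but no z with Rbz and Rzc.
F3: fails — R01 but no z with R0z and Rz1.
Valid on: F1.

F1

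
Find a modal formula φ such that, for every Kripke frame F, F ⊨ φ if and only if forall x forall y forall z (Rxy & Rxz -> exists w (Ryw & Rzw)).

The condition is convergence. The .2 schema ◇□r → □◇r defines it.

◇□r → □◇r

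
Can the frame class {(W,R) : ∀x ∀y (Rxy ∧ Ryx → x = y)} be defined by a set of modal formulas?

No — not modally definable

If a class were modally definable it would be closed under surjective bounded morphisms (Goldblatt–Thomason).
The 8-cycle (worlds a,b,c,d,e,f,g,h with a→b→c→d→e→f→g→h→a) is antisymmetric. Sending even-indexed worlds to a and odd-indexed worlds to b is a surjective bounded morphism onto the two-world frame with a↔b, which is not antisymmetric.
So no modal formula (or set of formulas) defines exactly the antisymmetric frames.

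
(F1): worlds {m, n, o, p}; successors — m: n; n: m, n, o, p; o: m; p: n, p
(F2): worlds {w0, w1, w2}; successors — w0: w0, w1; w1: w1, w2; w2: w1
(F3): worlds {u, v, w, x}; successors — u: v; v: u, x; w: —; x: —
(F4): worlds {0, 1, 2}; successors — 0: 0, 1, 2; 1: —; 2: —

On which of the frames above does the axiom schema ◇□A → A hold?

Frame correspondent (Sahlqvist): ∀x ∀y (Rxy → Ryx) — i.e. symmetry.
(F1): fails — Rom but not Rmo.
(F2): fails — Rw0w1 but not Rw1w0.
(F3): fails — Rvx but not Rxv.
(F4): fails — R01 but not R10.

none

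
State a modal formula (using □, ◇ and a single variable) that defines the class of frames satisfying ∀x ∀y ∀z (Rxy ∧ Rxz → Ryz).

A defining formula is ◇s → □◇s (the 5 axiom).

◇s → □◇s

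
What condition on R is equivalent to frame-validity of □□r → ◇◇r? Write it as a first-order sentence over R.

This is a Sahlqvist (Geach-type) schema ◇^0□^2r → □^0◇^2r.
Minimal-valuation argument: fix x; take any y with xR^0y and any z with xR^0z. Set V(r) to the set of worlds R-reachable from y in exactly 2 steps. Then □^2r holds at y, so the antecedent holds at x; validity forces ◇^2r at z, giving a w with zR^2w and yR^2w.
First-order correspondent: ∀x ∃w (xR²w ∧ xR²w).

∀x ∃w (xR²w ∧ xR²w)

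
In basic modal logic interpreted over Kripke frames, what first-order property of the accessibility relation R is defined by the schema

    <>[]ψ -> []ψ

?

the Euclidean property

Replacing ψ by ¬ψ and contraposing gives the equivalent schema ◇ψ → □◇ψ.
Suppose ◇ψ→□◇ψ is valid. Take Rxy, Rxz and set V(ψ)={y}. Then ◇ψ at x, so □◇ψ at x, so ◇ψ at z, so some w with Rzw has ψ; w=y, i.e. Rzy. By symmetry of the argument, Ryz.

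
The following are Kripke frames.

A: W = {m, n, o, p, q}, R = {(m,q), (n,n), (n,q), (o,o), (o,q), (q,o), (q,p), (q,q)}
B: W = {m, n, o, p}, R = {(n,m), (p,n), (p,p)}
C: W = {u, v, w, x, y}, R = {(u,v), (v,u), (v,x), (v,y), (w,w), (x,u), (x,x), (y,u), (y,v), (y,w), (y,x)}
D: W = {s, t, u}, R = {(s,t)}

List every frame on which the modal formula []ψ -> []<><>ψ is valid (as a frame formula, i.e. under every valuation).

Frame correspondent (Sahlqvist): forall x forall z (xRz -> exists w (xRw & z R^2 w)) — i.e. a generalized confluence (Geach) condition.
A: fails — qRp but no w with qRw and pR²w.
B: fails — nRm but no w with nRw and mR²w.
C: satisfies the condition.
D: fails — sRt but no w with sRw and tR²w.

C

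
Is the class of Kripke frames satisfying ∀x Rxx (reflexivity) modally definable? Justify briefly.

Yes — defined by □p → p

The condition is reflexivity. A defining modal formula is □p → p.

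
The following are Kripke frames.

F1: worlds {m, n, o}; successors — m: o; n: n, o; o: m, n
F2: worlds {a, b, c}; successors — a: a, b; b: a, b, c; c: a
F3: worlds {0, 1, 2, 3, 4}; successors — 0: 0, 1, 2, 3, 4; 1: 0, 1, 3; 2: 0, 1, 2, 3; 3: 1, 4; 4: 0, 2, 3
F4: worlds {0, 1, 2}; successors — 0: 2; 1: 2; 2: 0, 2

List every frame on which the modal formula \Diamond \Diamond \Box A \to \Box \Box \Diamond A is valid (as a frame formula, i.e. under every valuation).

The schema corresponds to a generalized confluence (Geach) condition: \forall x \forall y \forall z ((x R^2 y \wedge x R^2 z) \to \exists w (yRw \wedge zRw)).
F1: fails — nR²m, nR²o but no w with mRw and oRw.
F2: satisfies the condition.
F3: fails — 0R²3, 0R²4 but no w with 3Rw and 4Rw.
F4: satisfies the condition.
Valid on: F2, F4.

F2, F4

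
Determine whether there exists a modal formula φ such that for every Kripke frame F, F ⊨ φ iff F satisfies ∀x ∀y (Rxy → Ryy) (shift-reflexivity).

Yes: it is shift-reflexivity, defined by the T□ schema □(□q → q).

Yes, by □(□q → q)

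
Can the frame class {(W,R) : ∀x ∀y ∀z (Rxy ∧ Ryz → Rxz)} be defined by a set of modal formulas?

This is a Sahlqvist condition; the 4 axiom □r → □□r defines it.
Suppose □r→□□r is valid. Take Rxy, Ryz and set V(r)={w : Rxw}. Then □r at x, so □□r at x, so □r at y, so r at z, i.e. Rxz.

Yes, by □r → □□r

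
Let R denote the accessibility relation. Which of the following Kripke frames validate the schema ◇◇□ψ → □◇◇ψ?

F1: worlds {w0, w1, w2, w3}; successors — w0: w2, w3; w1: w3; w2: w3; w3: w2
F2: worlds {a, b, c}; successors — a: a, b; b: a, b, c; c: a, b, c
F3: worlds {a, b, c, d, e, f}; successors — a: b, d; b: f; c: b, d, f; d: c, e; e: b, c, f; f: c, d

This is the axiom for a generalized confluence (Geach) condition; its first-order frame correspondent is ∀x ∀y ∀z ((xR²y ∧ xRz) → ∃w (yRw ∧ zR²w)).
F1: fails — w0R²w2, w0Rw2 but no w with w2Rw and w2R²w.
F2: ✓.
F3: fails — eR²b, eRb but no w with bRw and bR²w.
Valid on: F2.

F2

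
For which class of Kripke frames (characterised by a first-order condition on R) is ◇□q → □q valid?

The Euclidean property

Equivalently (dual form): ◇q → □◇q.
Suppose ◇q→□◇q is valid. Take Rxy, Rxz and set V(q)={y}. Then ◇q at x, so □◇q at x, so ◇q at z, so some w with Rzw has q; w=y, i.e. Rzy. By symmetry of the argument, Ryz.
The converse is a direct semantic check.
Frame condition: ∀x ∀y ∀z (Rxy ∧ Rxz → Ryz).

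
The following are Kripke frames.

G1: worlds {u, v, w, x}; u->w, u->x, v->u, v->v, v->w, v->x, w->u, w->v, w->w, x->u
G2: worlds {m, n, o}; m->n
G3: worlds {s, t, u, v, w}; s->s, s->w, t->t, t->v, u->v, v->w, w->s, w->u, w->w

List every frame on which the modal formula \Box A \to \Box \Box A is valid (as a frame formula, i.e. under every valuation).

The schema corresponds to transitivity: \forall x \forall y \forall z (Rxy \wedge Ryz \to Rxz).
G1: fails — Ruw and Rwu but not Ruu.
G2: satisfies the condition.
G3: fails — Ruv and Rvw but not Ruw.
Valid on: G2.

G2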